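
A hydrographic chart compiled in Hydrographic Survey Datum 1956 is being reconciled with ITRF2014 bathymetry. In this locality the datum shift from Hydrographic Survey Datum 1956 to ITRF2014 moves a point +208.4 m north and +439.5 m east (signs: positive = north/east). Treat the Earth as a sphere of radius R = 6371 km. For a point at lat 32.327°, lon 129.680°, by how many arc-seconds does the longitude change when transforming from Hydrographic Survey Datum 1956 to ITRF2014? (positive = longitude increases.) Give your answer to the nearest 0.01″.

Δλ = 16.84″

At latitude 32.327°, cos φ = 0.845010.
One radian of longitude at latitude φ spans R cos φ, so Δλ = ΔE / (R cos φ) = 439.5 / (6371000 × 0.845010) = 8.1637e-05 rad = 16.839″.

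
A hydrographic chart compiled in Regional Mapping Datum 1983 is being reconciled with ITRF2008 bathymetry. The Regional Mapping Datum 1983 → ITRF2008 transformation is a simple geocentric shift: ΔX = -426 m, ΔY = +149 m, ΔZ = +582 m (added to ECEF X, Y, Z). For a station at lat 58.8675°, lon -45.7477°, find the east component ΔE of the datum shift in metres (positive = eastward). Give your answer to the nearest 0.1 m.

ΔE = -201.2 m

At φ = 58.8675°, λ = -45.7477°: sin φ = 0.855974, cos φ = 0.517019, sin λ = -0.716274, cos λ = 0.697819.
ΔE = −sin λ·ΔX + cos λ·ΔY = −(-0.716274)·(-426) + (0.697819)·(149) = -201.16 m.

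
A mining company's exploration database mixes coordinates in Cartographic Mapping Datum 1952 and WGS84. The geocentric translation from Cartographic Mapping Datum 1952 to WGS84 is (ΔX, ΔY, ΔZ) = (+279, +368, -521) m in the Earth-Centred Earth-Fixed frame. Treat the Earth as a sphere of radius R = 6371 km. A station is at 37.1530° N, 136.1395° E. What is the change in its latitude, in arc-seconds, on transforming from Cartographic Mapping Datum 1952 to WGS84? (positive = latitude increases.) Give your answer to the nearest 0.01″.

sin φ = 0.603946, cos φ = 0.797026, sin λ = 0.692905, cos λ = -0.721029.
North component: ΔN = −sin φ cos λ·ΔX − sin φ sin λ·ΔY + cos φ·ΔZ = −(0.603946)(-0.721029)(279) − (0.603946)(0.692905)(368) + (0.797026)(-521) = -447.76 m.
1° of latitude spans πR/180 = 111195 m, so Δφ = -447.76 / 111195 × 3600 = -14.496″.

Δφ = -14.50″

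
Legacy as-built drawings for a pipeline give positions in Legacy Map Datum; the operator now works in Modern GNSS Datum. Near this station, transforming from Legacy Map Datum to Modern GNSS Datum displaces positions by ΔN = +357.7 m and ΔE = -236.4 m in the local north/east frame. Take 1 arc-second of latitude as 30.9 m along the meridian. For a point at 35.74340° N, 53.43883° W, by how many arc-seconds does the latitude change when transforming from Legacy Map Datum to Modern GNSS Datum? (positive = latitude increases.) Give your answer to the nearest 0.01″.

Δφ = 11.58″

1″ of latitude = 30.90 m, so Δφ = 357.7 / 30.90 = 11.576″.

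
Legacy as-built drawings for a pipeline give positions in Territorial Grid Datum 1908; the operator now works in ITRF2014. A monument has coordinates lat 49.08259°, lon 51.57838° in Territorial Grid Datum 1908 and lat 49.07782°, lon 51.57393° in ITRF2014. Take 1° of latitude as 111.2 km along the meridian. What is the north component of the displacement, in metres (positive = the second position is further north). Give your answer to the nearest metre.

ΔN = -530 m

Δφ = 49.07782° − 49.08259° = -0.00477°; Δλ = 51.57393° − 51.57838° = -0.00445°.
ΔN = Δφ × 111200 = -530.4 m; ΔE = Δλ × 111200 × cos(49.08259°) = -0.00445 × 111200 × 0.654970 = -324.1 m.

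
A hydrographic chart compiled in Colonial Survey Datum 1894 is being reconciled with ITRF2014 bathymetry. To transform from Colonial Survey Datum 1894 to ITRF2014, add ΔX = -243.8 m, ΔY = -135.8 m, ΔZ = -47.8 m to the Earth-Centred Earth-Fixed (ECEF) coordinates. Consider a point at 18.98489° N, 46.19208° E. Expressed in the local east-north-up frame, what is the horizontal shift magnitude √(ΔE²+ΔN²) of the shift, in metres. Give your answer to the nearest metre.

The local east axis at (φ, λ) is (−sin λ, cos λ, 0), so ΔE = −sin(46.19208°)·(-243.8) + cos(46.19208°)·(-135.8) = 81.94 m.
The local north axis is (−sin φ cos λ, −sin φ sin λ, cos φ), giving ΔN = 54.904 + 31.882 − 45.200 = 41.59 m.
Horizontal magnitude = √(ΔE² + ΔN²) = √(81.94² + 41.59²) = 91.88 m.

92 m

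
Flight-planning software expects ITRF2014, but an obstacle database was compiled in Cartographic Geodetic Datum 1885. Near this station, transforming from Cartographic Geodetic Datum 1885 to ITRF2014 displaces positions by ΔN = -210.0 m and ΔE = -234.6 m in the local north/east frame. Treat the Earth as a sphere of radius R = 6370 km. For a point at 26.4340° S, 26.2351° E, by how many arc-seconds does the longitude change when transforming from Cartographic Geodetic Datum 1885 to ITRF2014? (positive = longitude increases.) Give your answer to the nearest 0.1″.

At latitude -26.4340°, cos φ = 0.895448.
One radian of longitude at latitude φ spans R cos φ, so Δλ = ΔE / (R cos φ) = -234.6 / (6370000 × 0.895448) = -4.1129e-05 rad = -8.483″.

Δλ = -8.5″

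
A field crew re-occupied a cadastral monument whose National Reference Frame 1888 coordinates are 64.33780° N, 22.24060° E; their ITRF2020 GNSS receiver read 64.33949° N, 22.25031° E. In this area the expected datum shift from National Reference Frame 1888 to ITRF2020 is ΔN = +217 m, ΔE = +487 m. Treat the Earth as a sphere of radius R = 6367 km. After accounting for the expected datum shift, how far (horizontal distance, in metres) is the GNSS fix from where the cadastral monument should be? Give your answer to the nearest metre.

35 m

Observed coordinate differences: Δφ = +0.00169°, Δλ = +0.00971°.
Converting to metres (1° lat = 111125 m, cos φ = 0.433065): observed ΔN = 187.8 m, observed ΔE = 467.3 m.
Subtracting the expected shift leaves a residual of 187.8 − (217) = -29.2 m north and 467.3 − (487) = -19.7 m east.
Residual distance = √((-29.2)² + (-19.7)²) = 35.2 m.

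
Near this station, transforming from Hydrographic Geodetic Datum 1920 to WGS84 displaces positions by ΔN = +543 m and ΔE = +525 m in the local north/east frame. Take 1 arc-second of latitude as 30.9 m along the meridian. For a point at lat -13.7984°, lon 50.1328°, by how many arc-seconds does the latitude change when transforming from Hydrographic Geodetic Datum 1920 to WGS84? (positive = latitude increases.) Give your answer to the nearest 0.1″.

1″ of latitude = 30.90 m, so Δφ = 543.0 / 30.90 = 17.573″.

Δφ = 17.6″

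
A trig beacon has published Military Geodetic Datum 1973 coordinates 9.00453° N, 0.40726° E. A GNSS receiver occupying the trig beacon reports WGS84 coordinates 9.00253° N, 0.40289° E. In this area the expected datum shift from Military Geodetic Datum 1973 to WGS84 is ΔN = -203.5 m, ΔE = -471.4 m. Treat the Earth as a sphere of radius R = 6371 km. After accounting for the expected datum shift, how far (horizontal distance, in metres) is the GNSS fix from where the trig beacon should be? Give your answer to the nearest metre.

Observed coordinate differences: Δφ = -0.00200°, Δλ = -0.00437°.
Converting to metres (1° lat = 111195 m, cos φ = 0.987676): observed ΔN = -222.4 m, observed ΔE = -479.9 m.
Subtracting the expected shift leaves a residual of -222.4 − (-203.5) = -18.9 m north and -479.9 − (-471.4) = -8.5 m east.
Residual distance = √((-18.9)² + (-8.5)²) = 20.7 m.

21 m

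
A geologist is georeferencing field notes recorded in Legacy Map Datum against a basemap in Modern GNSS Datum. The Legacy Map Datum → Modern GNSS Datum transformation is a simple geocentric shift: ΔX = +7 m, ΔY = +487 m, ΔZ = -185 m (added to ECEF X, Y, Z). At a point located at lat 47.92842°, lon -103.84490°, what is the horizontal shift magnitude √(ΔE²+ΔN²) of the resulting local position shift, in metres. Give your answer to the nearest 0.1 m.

At φ = 47.92842°, λ = -103.84490°: sin φ = 0.742308, cos φ = 0.670058, sin λ = -0.970947, cos λ = -0.239294.
ΔE = −sin λ·ΔX + cos λ·ΔY = −(-0.970947)·(7) + (-0.239294)·(487) = -109.74 m.
ΔN = −sin φ cos λ·ΔX − sin φ sin λ·ΔY + cos φ·ΔZ = −(0.742308)(-0.239294)(7) − (0.742308)(-0.970947)(487) + (0.670058)(-185) = 228.28 m.
Horizontal magnitude = √(ΔE² + ΔN²) = √((-109.74)² + 228.28²) = 253.29 m.

253.3 m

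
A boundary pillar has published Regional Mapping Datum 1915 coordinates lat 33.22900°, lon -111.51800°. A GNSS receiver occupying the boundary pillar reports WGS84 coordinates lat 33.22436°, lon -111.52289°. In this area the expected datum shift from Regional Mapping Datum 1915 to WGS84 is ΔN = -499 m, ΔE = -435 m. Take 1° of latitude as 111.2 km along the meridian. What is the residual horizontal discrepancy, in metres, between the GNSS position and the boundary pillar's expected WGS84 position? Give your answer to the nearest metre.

26 m

Observed coordinate differences: Δφ = -0.00464°, Δλ = -0.00489°.
Converting to metres (1° lat = 111200 m, cos φ = 0.836487): observed ΔN = -516.0 m, observed ΔE = -454.9 m.
Subtracting the expected shift leaves a residual of -516.0 − (-499) = -17.0 m north and -454.9 − (-435) = -19.9 m east.
Residual distance = √((-17.0)² + (-19.9)²) = 26.1 m.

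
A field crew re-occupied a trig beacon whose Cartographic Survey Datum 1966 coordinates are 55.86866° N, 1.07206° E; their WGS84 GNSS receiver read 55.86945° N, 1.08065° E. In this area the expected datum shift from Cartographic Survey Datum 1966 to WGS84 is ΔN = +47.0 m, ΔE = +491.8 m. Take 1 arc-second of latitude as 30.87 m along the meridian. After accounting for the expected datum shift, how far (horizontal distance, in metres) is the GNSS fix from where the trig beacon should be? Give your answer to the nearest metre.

60 m

Observed coordinate differences: Δφ = +0.00079°, Δλ = +0.00859°.
Converting to metres (1° lat = 111132 m, cos φ = 0.561092): observed ΔN = 87.8 m, observed ΔE = 535.6 m.
Subtracting the expected shift leaves a residual of 87.8 − (47.0) = 40.8 m north and 535.6 − (491.8) = 43.8 m east.
Residual distance = √(40.8² + 43.8²) = 59.9 m.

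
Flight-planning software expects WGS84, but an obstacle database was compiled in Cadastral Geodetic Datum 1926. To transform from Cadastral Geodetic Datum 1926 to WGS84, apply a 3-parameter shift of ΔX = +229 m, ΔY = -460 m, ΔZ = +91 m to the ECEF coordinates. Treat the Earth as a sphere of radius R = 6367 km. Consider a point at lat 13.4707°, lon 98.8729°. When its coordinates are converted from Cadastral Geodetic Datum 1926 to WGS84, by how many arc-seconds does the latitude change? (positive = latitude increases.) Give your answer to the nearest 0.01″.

Δφ = 6.56″

sin φ = 0.232948, cos φ = 0.972489, sin λ = 0.988033, cos λ = -0.154243.
North component: ΔN = −sin φ cos λ·ΔX − sin φ sin λ·ΔY + cos φ·ΔZ = −(0.232948)(-0.154243)(229) − (0.232948)(0.988033)(-460) + (0.972489)(91) = 202.60 m.
1° of latitude spans πR/180 = 111125 m, so Δφ = 202.60 / 111125 × 3600 = 6.563″.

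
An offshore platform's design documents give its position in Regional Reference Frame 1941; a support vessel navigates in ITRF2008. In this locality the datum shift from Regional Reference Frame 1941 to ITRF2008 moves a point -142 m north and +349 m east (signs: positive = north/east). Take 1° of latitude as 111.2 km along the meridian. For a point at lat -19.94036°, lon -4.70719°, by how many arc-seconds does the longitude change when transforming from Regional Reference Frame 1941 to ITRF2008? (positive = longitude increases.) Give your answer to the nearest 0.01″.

Δλ = 12.02″

At latitude -19.94036°, cos φ = 0.940048.
1° of longitude at this latitude = 111.2 × cos φ = 104.53 km, so Δλ = 349.0 / 104533.4 = 0.0033386° = 12.019″.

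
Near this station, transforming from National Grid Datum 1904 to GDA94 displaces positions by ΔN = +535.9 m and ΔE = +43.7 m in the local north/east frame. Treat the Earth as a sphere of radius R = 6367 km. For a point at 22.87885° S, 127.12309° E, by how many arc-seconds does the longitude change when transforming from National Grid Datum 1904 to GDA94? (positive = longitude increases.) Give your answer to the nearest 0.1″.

At latitude -22.87885°, cos φ = 0.921329.
One radian of longitude at latitude φ spans R cos φ, so Δλ = ΔE / (R cos φ) = 43.7 / (6367000 × 0.921329) = 7.4496e-06 rad = 1.537″.

Δλ = 1.5″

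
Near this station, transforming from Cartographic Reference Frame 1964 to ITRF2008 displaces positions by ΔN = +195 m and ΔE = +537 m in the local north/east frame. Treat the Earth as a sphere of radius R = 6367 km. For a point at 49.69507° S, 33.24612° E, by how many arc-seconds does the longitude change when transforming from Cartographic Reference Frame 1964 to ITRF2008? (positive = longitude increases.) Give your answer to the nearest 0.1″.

At latitude -49.69507°, cos φ = 0.646855.
One radian of longitude at latitude φ spans R cos φ, so Δλ = ΔE / (R cos φ) = 537.0 / (6367000 × 0.646855) = 1.3039e-04 rad = 26.894″.

Δλ = 26.9″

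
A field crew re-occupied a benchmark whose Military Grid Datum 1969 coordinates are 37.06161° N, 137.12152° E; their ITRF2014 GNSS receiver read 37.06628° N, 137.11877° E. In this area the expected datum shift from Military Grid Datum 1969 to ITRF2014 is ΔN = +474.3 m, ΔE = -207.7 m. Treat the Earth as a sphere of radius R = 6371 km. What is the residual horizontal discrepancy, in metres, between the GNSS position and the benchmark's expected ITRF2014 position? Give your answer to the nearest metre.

58 m

Observed coordinate differences: Δφ = +0.00467°, Δλ = -0.00275°.
Converting to metres (1° lat = 111195 m, cos φ = 0.797988): observed ΔN = 519.3 m, observed ΔE = -244.0 m.
Subtracting the expected shift leaves a residual of 519.3 − (474.3) = 45.0 m north and -244.0 − (-207.7) = -36.3 m east.
Residual distance = √(45.0² + (-36.3)²) = 57.8 m.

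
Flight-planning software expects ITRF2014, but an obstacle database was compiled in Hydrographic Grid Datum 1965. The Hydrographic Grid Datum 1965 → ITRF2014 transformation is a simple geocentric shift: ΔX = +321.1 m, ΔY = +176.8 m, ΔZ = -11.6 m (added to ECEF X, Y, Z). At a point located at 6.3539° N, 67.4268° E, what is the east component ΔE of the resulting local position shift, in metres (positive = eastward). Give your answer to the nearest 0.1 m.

ΔE = -228.6 m

At φ = 6.3539°, λ = 67.4268°: sin φ = 0.110669, cos φ = 0.993857, sin λ = 0.923390, cos λ = 0.383863.
ΔE = −sin λ·ΔX + cos λ·ΔY = −(0.923390)·(321.1) + (0.383863)·(176.8) = -228.63 m.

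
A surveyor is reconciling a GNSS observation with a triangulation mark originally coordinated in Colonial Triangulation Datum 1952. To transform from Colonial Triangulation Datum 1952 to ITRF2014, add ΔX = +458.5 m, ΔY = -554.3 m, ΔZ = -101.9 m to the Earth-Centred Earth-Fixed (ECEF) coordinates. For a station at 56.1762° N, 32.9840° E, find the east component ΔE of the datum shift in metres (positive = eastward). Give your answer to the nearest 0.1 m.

ΔE = -714.6 m

At φ = 56.1762°, λ = 32.9840°: sin φ = 0.830753, cos φ = 0.556641, sin λ = 0.544405, cos λ = 0.838823.
ΔE = −sin λ·ΔX + cos λ·ΔY = −(0.544405)·(458.5) + (0.838823)·(-554.3) = -714.57 m.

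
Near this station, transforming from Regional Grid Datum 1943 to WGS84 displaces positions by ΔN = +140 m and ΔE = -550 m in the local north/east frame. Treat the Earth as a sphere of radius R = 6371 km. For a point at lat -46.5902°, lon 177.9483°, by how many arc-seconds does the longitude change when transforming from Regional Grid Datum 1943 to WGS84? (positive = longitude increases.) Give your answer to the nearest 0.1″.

At latitude -46.5902°, cos φ = 0.687212.
One radian of longitude at latitude φ spans R cos φ, so Δλ = ΔE / (R cos φ) = -550.0 / (6371000 × 0.687212) = -1.2562e-04 rad = -25.911″.

Δλ = -25.9″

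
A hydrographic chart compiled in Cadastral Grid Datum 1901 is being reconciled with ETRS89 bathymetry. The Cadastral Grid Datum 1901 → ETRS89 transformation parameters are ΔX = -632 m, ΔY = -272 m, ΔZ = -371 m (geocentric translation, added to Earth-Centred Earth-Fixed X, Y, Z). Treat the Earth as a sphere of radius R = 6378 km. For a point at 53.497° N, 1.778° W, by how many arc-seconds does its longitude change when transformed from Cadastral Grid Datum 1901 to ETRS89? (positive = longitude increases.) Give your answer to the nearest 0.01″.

sin φ = 0.803826, cos φ = 0.594865, sin λ = -0.031027, cos λ = 0.999519.
East component: ΔE = −sin λ·ΔX + cos λ·ΔY = −(-0.031027)(-632) + (0.999519)(-272) = -291.48 m.
1° of latitude spans πR/180 = 111317 m; at latitude φ, 1° of longitude spans that × cos φ = 66218.6 m, so Δλ = -291.48 / 66218.6 × 3600 = -15.846″.

Δλ = -15.85″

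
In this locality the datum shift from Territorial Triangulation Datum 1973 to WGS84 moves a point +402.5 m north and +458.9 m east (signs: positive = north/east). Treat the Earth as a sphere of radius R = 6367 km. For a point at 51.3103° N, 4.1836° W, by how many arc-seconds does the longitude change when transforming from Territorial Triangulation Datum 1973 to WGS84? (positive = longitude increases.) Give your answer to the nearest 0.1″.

Δλ = 23.8″

At latitude 51.3103°, cos φ = 0.625102.
One radian of longitude at latitude φ spans R cos φ, so Δλ = ΔE / (R cos φ) = 458.9 / (6367000 × 0.625102) = 1.1530e-04 rad = 23.782″.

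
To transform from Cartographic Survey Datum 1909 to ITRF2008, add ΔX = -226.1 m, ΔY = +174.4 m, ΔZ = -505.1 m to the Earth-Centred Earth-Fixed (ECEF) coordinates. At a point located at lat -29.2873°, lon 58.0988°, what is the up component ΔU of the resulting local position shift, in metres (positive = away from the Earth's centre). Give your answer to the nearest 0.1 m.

The local up (radial) axis is (cos φ cos λ, cos φ sin λ, sin φ), giving ΔU = -104.211 + 129.134 + 247.089 = 272.01 m.

ΔU = 272.0 m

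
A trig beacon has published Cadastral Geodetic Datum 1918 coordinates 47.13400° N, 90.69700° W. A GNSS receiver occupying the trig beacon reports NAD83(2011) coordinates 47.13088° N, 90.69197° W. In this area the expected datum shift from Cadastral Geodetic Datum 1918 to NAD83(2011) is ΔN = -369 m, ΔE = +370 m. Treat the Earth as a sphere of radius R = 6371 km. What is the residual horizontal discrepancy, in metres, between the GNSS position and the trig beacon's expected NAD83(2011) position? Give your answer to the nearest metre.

Observed coordinate differences: Δφ = -0.00312°, Δλ = +0.00503°.
Converting to metres (1° lat = 111195 m, cos φ = 0.680286): observed ΔN = -346.9 m, observed ΔE = 380.5 m.
Subtracting the expected shift leaves a residual of -346.9 − (-369) = 22.1 m north and 380.5 − (370) = 10.5 m east.
Residual distance = √(22.1² + 10.5²) = 24.4 m.

24 m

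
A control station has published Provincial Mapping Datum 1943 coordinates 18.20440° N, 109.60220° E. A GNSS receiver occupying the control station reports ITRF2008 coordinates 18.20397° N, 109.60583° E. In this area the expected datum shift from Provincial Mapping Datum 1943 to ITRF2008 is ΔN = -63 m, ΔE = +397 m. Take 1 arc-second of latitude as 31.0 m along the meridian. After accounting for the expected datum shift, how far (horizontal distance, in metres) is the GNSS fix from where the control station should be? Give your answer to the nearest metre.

19 m

Observed coordinate differences: Δφ = -0.00043°, Δλ = +0.00363°.
Converting to metres (1° lat = 111600 m, cos φ = 0.949948): observed ΔN = -48.0 m, observed ΔE = 384.8 m.
Subtracting the expected shift leaves a residual of -48.0 − (-63) = 15.0 m north and 384.8 − (397) = -12.2 m east.
Residual distance = √(15.0² + (-12.2)²) = 19.3 m.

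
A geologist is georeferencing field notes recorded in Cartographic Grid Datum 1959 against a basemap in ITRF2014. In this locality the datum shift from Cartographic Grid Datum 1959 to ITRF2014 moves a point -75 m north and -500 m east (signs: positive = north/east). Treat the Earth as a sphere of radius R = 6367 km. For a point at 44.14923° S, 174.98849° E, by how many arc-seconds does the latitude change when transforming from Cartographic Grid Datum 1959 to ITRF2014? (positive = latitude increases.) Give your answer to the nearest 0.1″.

On a sphere of radius R, 1 rad of latitude = R, so Δφ = ΔN / R = -75.0 / 6367000 = -1.1779e-05 rad = -2.430″.

Δφ = -2.4″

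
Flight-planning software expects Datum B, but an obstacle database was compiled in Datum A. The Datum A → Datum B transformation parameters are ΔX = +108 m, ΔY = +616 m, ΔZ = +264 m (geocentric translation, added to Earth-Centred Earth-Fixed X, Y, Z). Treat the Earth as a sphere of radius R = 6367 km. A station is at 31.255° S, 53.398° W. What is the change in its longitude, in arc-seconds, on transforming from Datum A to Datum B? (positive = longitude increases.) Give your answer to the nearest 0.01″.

sin φ = -0.518848, cos φ = 0.854867, sin λ = -0.802797, cos λ = 0.596253.
East component: ΔE = −sin λ·ΔX + cos λ·ΔY = −(-0.802797)(108) + (0.596253)(616) = 453.99 m.
1° of latitude spans πR/180 = 111125 m; at latitude φ, 1° of longitude spans that × cos φ = 94997.1 m, so Δλ = 453.99 / 94997.1 × 3600 = 17.204″.

Δλ = 17.20″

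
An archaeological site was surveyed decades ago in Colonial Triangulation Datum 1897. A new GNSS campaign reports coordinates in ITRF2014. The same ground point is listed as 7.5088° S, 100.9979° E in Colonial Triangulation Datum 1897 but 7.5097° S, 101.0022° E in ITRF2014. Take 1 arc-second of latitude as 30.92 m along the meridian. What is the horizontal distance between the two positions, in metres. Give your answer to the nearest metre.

485 m

Δφ = -7.5097° − -7.5088° = -0.0009°; Δλ = 101.0022° − 100.9979° = +0.0043°.
1° of latitude = 3600 × 30.92 = 111312 m.
ΔN = Δφ × 111312 = -100.2 m; ΔE = Δλ × 111312 × cos(-7.5088°) = +0.0043 × 111312 × 0.991425 = 474.5 m.
Distance = √(ΔE² + ΔN²) = √(474.5² + (-100.2)²) = 485.0 m.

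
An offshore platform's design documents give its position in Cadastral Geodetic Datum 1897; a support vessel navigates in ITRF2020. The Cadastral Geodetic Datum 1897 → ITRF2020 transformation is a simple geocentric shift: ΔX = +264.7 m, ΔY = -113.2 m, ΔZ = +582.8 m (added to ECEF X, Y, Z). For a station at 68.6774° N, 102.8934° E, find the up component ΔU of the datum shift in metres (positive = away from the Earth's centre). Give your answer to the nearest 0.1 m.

ΔU = 481.3 m

At φ = 68.6774°, λ = 102.8934°: sin φ = 0.931548, cos φ = 0.363619, sin λ = 0.974787, cos λ = -0.223138.
ΔU = cos φ cos λ·ΔX + cos φ sin λ·ΔY + sin φ·ΔZ = (0.363619)(-0.223138)(264.7) + (0.363619)(0.974787)(-113.2) + (0.931548)(582.8) = 481.31 m.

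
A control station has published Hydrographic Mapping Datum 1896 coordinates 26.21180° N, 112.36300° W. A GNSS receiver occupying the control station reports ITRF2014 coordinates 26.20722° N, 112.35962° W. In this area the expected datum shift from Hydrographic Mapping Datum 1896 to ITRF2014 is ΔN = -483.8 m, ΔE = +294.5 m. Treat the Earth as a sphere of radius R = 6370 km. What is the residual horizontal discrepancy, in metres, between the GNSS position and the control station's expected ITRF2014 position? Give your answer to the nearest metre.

50 m

Observed coordinate differences: Δφ = -0.00458°, Δλ = +0.00338°.
Converting to metres (1° lat = 111177 m, cos φ = 0.897167): observed ΔN = -509.2 m, observed ΔE = 337.1 m.
Subtracting the expected shift leaves a residual of -509.2 − (-483.8) = -25.4 m north and 337.1 − (294.5) = 42.6 m east.
Residual distance = √((-25.4)² + 42.6²) = 49.6 m.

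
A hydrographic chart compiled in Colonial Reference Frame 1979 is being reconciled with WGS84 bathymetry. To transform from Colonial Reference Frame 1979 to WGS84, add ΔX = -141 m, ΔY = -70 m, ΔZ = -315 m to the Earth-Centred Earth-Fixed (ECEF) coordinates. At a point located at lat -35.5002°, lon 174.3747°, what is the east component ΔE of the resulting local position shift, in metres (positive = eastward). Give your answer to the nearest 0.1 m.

At φ = -35.5002°, λ = 174.3747°: sin φ = -0.580706, cos φ = 0.814113, sin λ = 0.098022, cos λ = -0.995184.
ΔE = −sin λ·ΔX + cos λ·ΔY = −(0.098022)·(-141) + (-0.995184)·(-70) = 83.48 m.

ΔE = 83.5 m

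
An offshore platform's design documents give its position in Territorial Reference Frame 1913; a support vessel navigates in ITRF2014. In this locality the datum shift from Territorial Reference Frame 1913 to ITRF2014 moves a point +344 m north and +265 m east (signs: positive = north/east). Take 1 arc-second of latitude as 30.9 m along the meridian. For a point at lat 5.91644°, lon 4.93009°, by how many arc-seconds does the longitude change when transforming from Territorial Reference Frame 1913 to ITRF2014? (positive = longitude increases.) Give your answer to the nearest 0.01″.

Δλ = 8.62″

At latitude 5.91644°, cos φ = 0.994673.
1″ of longitude at this latitude = 30.90 × cos φ = 30.7354 m, so Δλ = 265.0 / 30.7354 = 8.622″.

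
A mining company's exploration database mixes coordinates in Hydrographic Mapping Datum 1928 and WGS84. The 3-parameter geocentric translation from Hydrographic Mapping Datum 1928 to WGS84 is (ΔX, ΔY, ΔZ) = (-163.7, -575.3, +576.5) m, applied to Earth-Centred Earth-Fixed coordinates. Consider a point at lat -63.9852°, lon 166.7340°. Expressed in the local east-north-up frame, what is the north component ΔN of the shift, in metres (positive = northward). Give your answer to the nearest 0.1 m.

ΔN = 277.4 m

At φ = -63.9852°, λ = 166.7340°: sin φ = -0.898681, cos φ = 0.438603, sin λ = 0.229472, cos λ = -0.973315.
ΔN = −sin φ cos λ·ΔX − sin φ sin λ·ΔY + cos φ·ΔZ = −(-0.898681)(-0.973315)(-163.7) − (-0.898681)(0.229472)(-575.3) + (0.438603)(576.5) = 277.40 m.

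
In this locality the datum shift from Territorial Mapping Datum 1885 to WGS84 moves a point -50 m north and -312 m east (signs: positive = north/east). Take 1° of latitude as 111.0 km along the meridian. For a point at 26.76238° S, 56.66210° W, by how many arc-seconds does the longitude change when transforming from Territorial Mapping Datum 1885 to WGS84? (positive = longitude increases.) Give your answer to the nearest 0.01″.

Δλ = -11.33″

At latitude -26.76238°, cos φ = 0.892882.
1° of longitude at this latitude = 111.0 × cos φ = 99.11 km, so Δλ = -312.0 / 99109.9 = -0.0031480° = -11.333″.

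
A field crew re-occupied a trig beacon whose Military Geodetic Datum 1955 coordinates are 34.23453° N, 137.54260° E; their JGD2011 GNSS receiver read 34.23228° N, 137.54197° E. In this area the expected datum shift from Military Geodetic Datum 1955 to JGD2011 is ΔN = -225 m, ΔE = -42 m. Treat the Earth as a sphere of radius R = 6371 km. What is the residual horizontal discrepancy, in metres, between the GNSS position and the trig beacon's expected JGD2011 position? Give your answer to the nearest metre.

Observed coordinate differences: Δφ = -0.00225°, Δλ = -0.00063°.
Converting to metres (1° lat = 111195 m, cos φ = 0.826742): observed ΔN = -250.2 m, observed ΔE = -57.9 m.
Subtracting the expected shift leaves a residual of -250.2 − (-225) = -25.2 m north and -57.9 − (-42) = -15.9 m east.
Residual distance = √((-25.2)² + (-15.9)²) = 29.8 m.

30 m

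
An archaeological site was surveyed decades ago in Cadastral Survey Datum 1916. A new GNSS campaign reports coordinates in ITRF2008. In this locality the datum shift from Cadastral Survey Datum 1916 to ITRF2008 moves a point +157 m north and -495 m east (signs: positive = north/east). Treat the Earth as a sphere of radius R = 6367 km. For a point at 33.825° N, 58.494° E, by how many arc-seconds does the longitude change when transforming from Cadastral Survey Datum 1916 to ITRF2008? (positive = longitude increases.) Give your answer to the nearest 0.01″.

Δλ = -19.30″

At latitude 33.825°, cos φ = 0.830742.
One radian of longitude at latitude φ spans R cos φ, so Δλ = ΔE / (R cos φ) = -495.0 / (6367000 × 0.830742) = -9.3585e-05 rad = -19.303″.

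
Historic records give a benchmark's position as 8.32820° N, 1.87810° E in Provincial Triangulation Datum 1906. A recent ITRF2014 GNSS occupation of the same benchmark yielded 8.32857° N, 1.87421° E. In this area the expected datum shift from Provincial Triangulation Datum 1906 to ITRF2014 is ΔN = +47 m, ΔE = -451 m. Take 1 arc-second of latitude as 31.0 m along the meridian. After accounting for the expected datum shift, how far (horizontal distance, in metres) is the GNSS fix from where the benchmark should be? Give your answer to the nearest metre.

22 m

Observed coordinate differences: Δφ = +0.00037°, Δλ = -0.00389°.
Converting to metres (1° lat = 111600 m, cos φ = 0.989455): observed ΔN = 41.3 m, observed ΔE = -429.5 m.
Subtracting the expected shift leaves a residual of 41.3 − (47) = -5.7 m north and -429.5 − (-451) = 21.5 m east.
Residual distance = √((-5.7)² + 21.5²) = 22.2 m.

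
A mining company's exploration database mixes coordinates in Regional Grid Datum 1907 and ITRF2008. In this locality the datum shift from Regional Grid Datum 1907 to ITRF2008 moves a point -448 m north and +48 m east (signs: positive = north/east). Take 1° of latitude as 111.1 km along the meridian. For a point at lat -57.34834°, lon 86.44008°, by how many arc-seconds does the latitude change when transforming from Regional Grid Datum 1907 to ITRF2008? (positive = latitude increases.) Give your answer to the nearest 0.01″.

1° of latitude = 111.1 km, so Δφ = -448.0 / 111100 = -0.0040324° = -14.517″.

Δφ = -14.52″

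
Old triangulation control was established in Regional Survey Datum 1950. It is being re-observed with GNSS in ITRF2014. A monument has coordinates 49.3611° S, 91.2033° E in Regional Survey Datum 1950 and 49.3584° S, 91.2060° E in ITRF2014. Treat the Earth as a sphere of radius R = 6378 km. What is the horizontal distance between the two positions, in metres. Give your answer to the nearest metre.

Δφ = -49.3584° − -49.3611° = +0.0027°; Δλ = 91.2060° − 91.2033° = +0.0027°.
1° along a meridian = πR/180 = 111317 m.
ΔN = Δφ × 111317 = 300.6 m; ΔE = Δλ × 111317 × cos(-49.3611°) = +0.0027 × 111317 × 0.651290 = 195.7 m.
Distance = √(ΔE² + ΔN²) = √(195.7² + 300.6²) = 358.7 m.

359 m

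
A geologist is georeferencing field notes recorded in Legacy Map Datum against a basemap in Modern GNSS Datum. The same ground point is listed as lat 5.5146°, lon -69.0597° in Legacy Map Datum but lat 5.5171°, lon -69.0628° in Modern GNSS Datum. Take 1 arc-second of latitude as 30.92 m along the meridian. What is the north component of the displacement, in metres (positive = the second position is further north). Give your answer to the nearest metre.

Δφ = 5.5171° − 5.5146° = +0.0025°; Δλ = -69.0628° − -69.0597° = -0.0031°.
1° of latitude = 3600 × 30.92 = 111312 m.
ΔN = Δφ × 111312 = 278.3 m; ΔE = Δλ × 111312 × cos(5.5146°) = -0.0031 × 111312 × 0.995372 = -343.5 m.

ΔN = 278 m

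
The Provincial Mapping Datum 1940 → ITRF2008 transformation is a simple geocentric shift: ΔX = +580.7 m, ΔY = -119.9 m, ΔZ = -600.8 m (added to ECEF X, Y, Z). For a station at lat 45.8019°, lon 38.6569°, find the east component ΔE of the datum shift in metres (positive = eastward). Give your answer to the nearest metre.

At φ = 45.8019°, λ = 38.6569°: sin φ = 0.716934, cos φ = 0.697141, sin λ = 0.624655, cos λ = 0.780901.
ΔE = −sin λ·ΔX + cos λ·ΔY = −(0.624655)·(580.7) + (0.780901)·(-119.9) = -456.37 m.

ΔE = -456 m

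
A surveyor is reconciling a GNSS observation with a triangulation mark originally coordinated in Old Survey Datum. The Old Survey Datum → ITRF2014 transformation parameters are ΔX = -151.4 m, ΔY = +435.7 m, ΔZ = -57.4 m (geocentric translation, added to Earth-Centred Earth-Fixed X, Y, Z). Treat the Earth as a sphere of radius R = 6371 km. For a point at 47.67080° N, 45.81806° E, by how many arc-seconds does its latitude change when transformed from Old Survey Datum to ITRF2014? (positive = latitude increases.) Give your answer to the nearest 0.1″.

Δφ = -6.2″

sin φ = 0.739288, cos φ = 0.673389, sin λ = 0.717130, cos λ = 0.696939.
North component: ΔN = −sin φ cos λ·ΔX − sin φ sin λ·ΔY + cos φ·ΔZ = −(0.739288)(0.696939)(-151.4) − (0.739288)(0.717130)(435.7) + (0.673389)(-57.4) = -191.64 m.
1° of latitude spans πR/180 = 111195 m, so Δφ = -191.64 / 111195 × 3600 = -6.204″.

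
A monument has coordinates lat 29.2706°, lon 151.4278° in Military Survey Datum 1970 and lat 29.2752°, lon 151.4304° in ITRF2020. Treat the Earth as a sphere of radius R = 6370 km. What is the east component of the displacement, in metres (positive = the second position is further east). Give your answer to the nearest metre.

ΔE = 252 m

Δφ = 29.2752° − 29.2706° = +0.0046°; Δλ = 151.4304° − 151.4278° = +0.0026°.
1° along a meridian = πR/180 = 111177 m.
ΔN = Δφ × 111177 = 511.4 m; ΔE = Δλ × 111177 × cos(29.2706°) = +0.0026 × 111177 × 0.872320 = 252.2 m.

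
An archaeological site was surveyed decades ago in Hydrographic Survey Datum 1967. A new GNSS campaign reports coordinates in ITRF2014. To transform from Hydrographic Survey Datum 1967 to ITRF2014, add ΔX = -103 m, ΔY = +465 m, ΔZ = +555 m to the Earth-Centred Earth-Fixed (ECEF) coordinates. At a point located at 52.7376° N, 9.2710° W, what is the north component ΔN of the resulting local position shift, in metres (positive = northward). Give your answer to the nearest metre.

ΔN = 477 m

At φ = 52.7376°, λ = -9.2710°: sin φ = 0.795871, cos φ = 0.605466, sin λ = -0.161104, cos λ = 0.986937.
ΔN = −sin φ cos λ·ΔX − sin φ sin λ·ΔY + cos φ·ΔZ = −(0.795871)(0.986937)(-103) − (0.795871)(-0.161104)(465) + (0.605466)(555) = 476.56 m.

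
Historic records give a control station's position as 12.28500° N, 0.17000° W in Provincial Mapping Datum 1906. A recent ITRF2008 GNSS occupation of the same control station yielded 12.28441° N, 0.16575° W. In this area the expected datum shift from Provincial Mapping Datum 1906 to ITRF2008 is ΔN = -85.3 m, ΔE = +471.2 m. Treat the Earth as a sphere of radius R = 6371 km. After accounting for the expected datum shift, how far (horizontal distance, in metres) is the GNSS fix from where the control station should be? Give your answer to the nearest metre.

22 m

Observed coordinate differences: Δφ = -0.00059°, Δλ = +0.00425°.
Converting to metres (1° lat = 111195 m, cos φ = 0.977101): observed ΔN = -65.6 m, observed ΔE = 461.8 m.
Subtracting the expected shift leaves a residual of -65.6 − (-85.3) = 19.7 m north and 461.8 − (471.2) = -9.4 m east.
Residual distance = √(19.7² + (-9.4)²) = 21.8 m.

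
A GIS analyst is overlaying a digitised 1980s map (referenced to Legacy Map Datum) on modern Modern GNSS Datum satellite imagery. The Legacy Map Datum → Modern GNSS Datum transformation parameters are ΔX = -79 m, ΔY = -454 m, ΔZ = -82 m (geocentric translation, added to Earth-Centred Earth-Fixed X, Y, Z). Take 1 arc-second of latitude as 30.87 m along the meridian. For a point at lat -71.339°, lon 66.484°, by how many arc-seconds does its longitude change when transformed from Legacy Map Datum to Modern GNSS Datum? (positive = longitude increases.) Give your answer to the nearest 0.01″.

Δλ = -11.01″

sin φ = -0.947428, cos φ = 0.319968, sin λ = 0.916949, cos λ = 0.399005.
East component: ΔE = −sin λ·ΔX + cos λ·ΔY = −(0.916949)(-79) + (0.399005)(-454) = -108.71 m.
1° of latitude spans 3600 × 30.87 = 111132 m; at latitude φ, 1° of longitude spans that × cos φ = 35558.7 m, so Δλ = -108.71 / 35558.7 × 3600 = -11.006″.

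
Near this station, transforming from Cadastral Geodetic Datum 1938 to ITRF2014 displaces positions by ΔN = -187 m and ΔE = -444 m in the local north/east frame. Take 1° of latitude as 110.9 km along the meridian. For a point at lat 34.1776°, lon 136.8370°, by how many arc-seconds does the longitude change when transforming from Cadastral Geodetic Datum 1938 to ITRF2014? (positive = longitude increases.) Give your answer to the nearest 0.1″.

At latitude 34.1776°, cos φ = 0.827300.
1° of longitude at this latitude = 110.9 × cos φ = 91.75 km, so Δλ = -444.0 / 91747.6 = -0.0048394° = -17.422″.

Δλ = -17.4″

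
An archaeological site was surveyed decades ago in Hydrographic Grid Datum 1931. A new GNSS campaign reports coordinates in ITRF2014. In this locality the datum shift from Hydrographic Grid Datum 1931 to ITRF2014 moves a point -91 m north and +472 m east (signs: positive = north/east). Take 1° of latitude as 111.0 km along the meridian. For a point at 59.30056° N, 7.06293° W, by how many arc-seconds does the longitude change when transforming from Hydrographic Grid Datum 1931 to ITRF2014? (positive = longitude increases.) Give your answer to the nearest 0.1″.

At latitude 59.30056°, cos φ = 0.510535.
1° of longitude at this latitude = 111.0 × cos φ = 56.67 km, so Δλ = 472.0 / 56669.3 = 0.0083290° = 29.984″.

Δλ = 30.0″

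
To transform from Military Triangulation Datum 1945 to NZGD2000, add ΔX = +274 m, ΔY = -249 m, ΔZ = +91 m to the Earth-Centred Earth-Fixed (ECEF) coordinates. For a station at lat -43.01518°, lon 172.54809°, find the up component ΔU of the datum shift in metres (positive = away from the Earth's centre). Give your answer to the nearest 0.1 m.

ΔU = -284.3 m

The local up (radial) axis is (cos φ cos λ, cos φ sin λ, sin φ), giving ΔU = -198.649 − 23.612 − 62.079 = -284.34 m.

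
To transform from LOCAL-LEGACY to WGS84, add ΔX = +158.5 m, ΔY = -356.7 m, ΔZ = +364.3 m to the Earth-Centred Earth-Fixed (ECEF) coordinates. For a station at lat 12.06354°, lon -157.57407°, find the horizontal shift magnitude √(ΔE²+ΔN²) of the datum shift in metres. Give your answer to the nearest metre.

At φ = 12.06354°, λ = -157.57407°: sin φ = 0.208996, cos φ = 0.977916, sin λ = -0.381489, cos λ = -0.924373.
ΔE = −sin λ·ΔX + cos λ·ΔY = −(-0.381489)·(158.5) + (-0.924373)·(-356.7) = 390.19 m.
ΔN = −sin φ cos λ·ΔX − sin φ sin λ·ΔY + cos φ·ΔZ = −(0.208996)(-0.924373)(158.5) − (0.208996)(-0.381489)(-356.7) + (0.977916)(364.3) = 358.44 m.
Horizontal magnitude = √(ΔE² + ΔN²) = √(390.19² + 358.44²) = 529.83 m.

530 m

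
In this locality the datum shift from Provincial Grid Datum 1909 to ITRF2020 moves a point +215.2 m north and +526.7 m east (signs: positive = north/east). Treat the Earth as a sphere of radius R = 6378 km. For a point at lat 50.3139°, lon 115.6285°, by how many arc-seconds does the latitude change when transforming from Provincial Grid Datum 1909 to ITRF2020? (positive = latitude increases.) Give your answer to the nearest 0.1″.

On a sphere of radius R, 1 rad of latitude = R, so Δφ = ΔN / R = 215.2 / 6378000 = 3.3741e-05 rad = 6.960″.

Δφ = 7.0″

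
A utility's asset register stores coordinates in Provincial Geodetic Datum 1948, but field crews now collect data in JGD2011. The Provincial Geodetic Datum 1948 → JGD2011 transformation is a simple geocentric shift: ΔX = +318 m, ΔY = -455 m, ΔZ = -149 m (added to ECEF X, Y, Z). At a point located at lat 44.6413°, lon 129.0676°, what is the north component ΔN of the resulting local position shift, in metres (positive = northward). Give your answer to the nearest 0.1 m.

At φ = 44.6413°, λ = 129.0676°: sin φ = 0.702666, cos φ = 0.711520, sin λ = 0.776403, cos λ = -0.630237.
ΔN = −sin φ cos λ·ΔX − sin φ sin λ·ΔY + cos φ·ΔZ = −(0.702666)(-0.630237)(318) − (0.702666)(0.776403)(-455) + (0.711520)(-149) = 283.03 m.

ΔN = 283.0 m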